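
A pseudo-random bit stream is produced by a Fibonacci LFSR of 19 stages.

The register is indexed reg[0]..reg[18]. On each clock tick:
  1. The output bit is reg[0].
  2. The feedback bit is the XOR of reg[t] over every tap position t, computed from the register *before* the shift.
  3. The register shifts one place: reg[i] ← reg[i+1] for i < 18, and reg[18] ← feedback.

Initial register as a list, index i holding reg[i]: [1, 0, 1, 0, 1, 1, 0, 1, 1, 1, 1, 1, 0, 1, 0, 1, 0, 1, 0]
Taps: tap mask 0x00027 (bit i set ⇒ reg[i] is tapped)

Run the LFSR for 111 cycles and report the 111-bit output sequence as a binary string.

tick  register→output (feedback)
  0  1010110111110101010→1 (1)
  1  0101101111101010101→0 (1)
  2  1011011111010101011→1 (1)
  3  0110111110101010111→0 (1)
  4  1101111101010101111→1 (1)
  5  1011111010101011111→1 (1)
  6  0111110101010111111→0 (1)
  7  1111101010101111111→1 (1)
  8  1111010101011111111→1 (0)
  9  1110101010111111110→1 (1)
 10  1101010101111111101→1 (1)
 11  1010101011111111011→1 (0)
 12  0101010111111110110→0 (0)
 13  1010101111111101100→1 (0)
 14  0101011111111011000→0 (0)
 15  1010111111110110000→1 (1)
 16  0101111111101100001→0 (0)
 17  1011111111011000010→1 (1)
 18  0111111110110000101→0 (1)
 19  1111111101100001011→1 (0)
 20  1111111011000010110→1 (0)
 21  1111110110000101100→1 (0)
 22  1111101100001011000→1 (1)
 23  1111011000010110001→1 (0)
 24  1110110000101100010→1 (0)
 25  1101100001011000100→1 (0)
 26  1011000010110001000→1 (0)
 27  0110000101100010000→0 (0)
 28  1100001011000100000→1 (0)
 29  1000010110001000000→1 (0)
 30  0000101100010000000→0 (0)
 31  0001011000100000000→0 (1)
 32  0010110001000000001→0 (0)
 33  0101100010000000010→0 (1)
 34  1011000100000000101→1 (0)
 35  0110001000000001010→0 (0)
 36  1100010000000010100→1 (1)
 37  1000100000000101001→1 (1)
 38  0001000000001010011→0 (0)
 39  0010000000010100110→0 (1)
 40  0100000000101001101→0 (1)
 41  1000000001010011011→1 (1)
 42  0000000010100110111→0 (0)
 43  0000000101001101110→0 (0)
 44  0000001010011011100→0 (0)
 45  0000010100110111000→0 (1)
 46  0000101001101110001→0 (0)
 47  0001010011011100010→0 (1)
 48  0010100110111000101→0 (1)
 49  0101001101110001011→0 (1)
 50  1010011011100010111→1 (1)
 51  0100110111000101111→0 (0)
 52  1001101110001011110→1 (1)
 53  0011011100010111101→0 (0)
 54  0110111000101111010→0 (1)
 55  1101110001011110101→1 (1)
 56  1011100010111101011→1 (0)
 57  0111000101111010110→0 (0)
 58  1110001011110101100→1 (1)
 59  1100010111101011001→1 (1)
 60  1000101111010110011→1 (1)
 61  0001011110101100111→0 (1)
 62  0010111101011001111→0 (0)
 63  0101111010110011110→0 (0)
 64  1011110101100111100→1 (1)
 65  0111101011001111001→0 (0)
 66  1111010110011110010→1 (0)
 67  1110101100111100100→1 (1)
 68  1101011001111001001→1 (1)
 69  1010110011110010011→1 (1)
 70  0101100111100100111→0 (1)
 71  1011001111001001111→1 (0)
 72  0110011110010011110→0 (1)
 73  1100111100100111101→1 (1)
 74  1001111001001111011→1 (0)
 75  0011110010011110110→0 (0)
 76  0111100100111101100→0 (0)
 77  1111001001111011000→1 (1)
 78  1110010011110110001→1 (0)
 79  1100100111101100010→1 (0)
 80  1001001111011000100→1 (1)
 81  0010011110110001001→0 (0)
 82  0100111101100010010→0 (0)
 83  1001111011000100100→1 (0)
 84  0011110110001001000→0 (0)
 85  0111101100010010000→0 (0)
 86  1111011000100100000→1 (0)
 87  1110110001001000000→1 (0)
 88  1101100010010000000→1 (0)
 89  1011000100100000000→1 (0)
 90  0110001001000000000→0 (0)
 91  1100010010000000000→1 (1)
 92  1000100100000000001→1 (1)
 93  0001001000000000011→0 (0)
 94  0010010000000000110→0 (0)
 95  0100100000000001100→0 (1)
 96  1001000000000011001→1 (1)
 97  0010000000000110011→0 (1)
 98  0100000000001100111→0 (1)
 99  1000000000011001111→1 (1)
100  0000000000110011111→0 (0)
101  0000000001100111110→0 (0)
102  0000000011001111100→0 (0)
103  0000000110011111000→0 (0)
104  0000001100111110000→0 (0)
105  0000011001111100000→0 (1)
106  0000110011111000001→0 (1)
107  0001100111110000011→0 (0)
108  0011001111100000110→0 (1)
109  0110011111000001101→0 (1)
110  1100111110000011011→1 (1)

101011011111010101011111111011000010110001000000001010011011100010111101011001111001001111011000100100000000001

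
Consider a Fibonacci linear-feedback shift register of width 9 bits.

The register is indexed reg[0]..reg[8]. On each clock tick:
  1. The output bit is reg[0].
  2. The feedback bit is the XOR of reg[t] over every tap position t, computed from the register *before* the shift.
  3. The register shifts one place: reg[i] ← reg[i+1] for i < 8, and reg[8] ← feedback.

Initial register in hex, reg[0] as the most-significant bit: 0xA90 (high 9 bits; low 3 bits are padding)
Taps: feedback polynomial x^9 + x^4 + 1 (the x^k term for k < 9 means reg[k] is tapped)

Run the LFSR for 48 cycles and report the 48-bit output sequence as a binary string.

101010010001110001101101010111000100110001000100

step | reg (before) | out | fb
   0 | 101010010 | 1 | 0
   1 | 010100100 | 0 | 0
   2 | 101001000 | 1 | 1
   3 | 010010001 | 0 | 1
   4 | 100100011 | 1 | 1
   5 | 001000111 | 0 | 0
   6 | 010001110 | 0 | 0
   7 | 100011100 | 1 | 0
   8 | 000111000 | 0 | 1
   9 | 001110001 | 0 | 1
  10 | 011100011 | 0 | 0
  11 | 111000110 | 1 | 1
  12 | 110001101 | 1 | 1
  13 | 100011011 | 1 | 0
  14 | 000110110 | 0 | 1
  15 | 001101101 | 0 | 0
  16 | 011011010 | 0 | 1
  17 | 110110101 | 1 | 0
  18 | 101101010 | 1 | 1
  19 | 011010101 | 0 | 1
  20 | 110101011 | 1 | 1
  21 | 101010111 | 1 | 0
  22 | 010101110 | 0 | 0
  23 | 101011100 | 1 | 0
  24 | 010111000 | 0 | 1
  25 | 101110001 | 1 | 0
  26 | 011100010 | 0 | 0
  27 | 111000100 | 1 | 1
  28 | 110001001 | 1 | 1
  29 | 100010011 | 1 | 0
  30 | 000100110 | 0 | 0
  31 | 001001100 | 0 | 0
  32 | 010011000 | 0 | 1
  33 | 100110001 | 1 | 0
  34 | 001100010 | 0 | 0
  35 | 011000100 | 0 | 0
  36 | 110001000 | 1 | 1
  37 | 100010001 | 1 | 0
  38 | 000100010 | 0 | 0
  39 | 001000100 | 0 | 0
  40 | 010001000 | 0 | 0
  41 | 100010000 | 1 | 0
  42 | 000100000 | 0 | 0
  43 | 001000000 | 0 | 0
  44 | 010000000 | 0 | 0
  45 | 100000000 | 1 | 1
  46 | 000000001 | 0 | 0
  47 | 000000010 | 0 | 0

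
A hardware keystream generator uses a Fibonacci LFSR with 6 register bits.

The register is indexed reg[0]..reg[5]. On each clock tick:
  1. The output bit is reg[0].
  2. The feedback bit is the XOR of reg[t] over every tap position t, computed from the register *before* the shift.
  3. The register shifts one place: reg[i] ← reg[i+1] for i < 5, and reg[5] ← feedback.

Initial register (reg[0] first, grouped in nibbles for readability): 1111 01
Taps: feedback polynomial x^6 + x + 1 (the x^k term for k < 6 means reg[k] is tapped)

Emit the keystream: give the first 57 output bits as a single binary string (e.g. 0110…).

step | reg (before) | out | fb
   0 | 111101 | 1 | 0
   1 | 111010 | 1 | 0
   2 | 110100 | 1 | 0
   3 | 101000 | 1 | 1
   4 | 010001 | 0 | 1
   5 | 100011 | 1 | 1
   6 | 000111 | 0 | 0
   7 | 001110 | 0 | 0
   8 | 011100 | 0 | 1
   9 | 111001 | 1 | 0
  10 | 110010 | 1 | 0
  11 | 100100 | 1 | 1
  12 | 001001 | 0 | 0
  13 | 010010 | 0 | 1
  14 | 100101 | 1 | 1
  15 | 001011 | 0 | 0
  16 | 010110 | 0 | 1
  17 | 101101 | 1 | 1
  18 | 011011 | 0 | 1
  19 | 110111 | 1 | 0
  20 | 101110 | 1 | 1
  21 | 011101 | 0 | 1
  22 | 111011 | 1 | 0
  23 | 110110 | 1 | 0
  24 | 101100 | 1 | 1
  25 | 011001 | 0 | 1
  26 | 110011 | 1 | 0
  27 | 100110 | 1 | 1
  28 | 001101 | 0 | 0
  29 | 011010 | 0 | 1
  30 | 110101 | 1 | 0
  31 | 101010 | 1 | 1
  32 | 010101 | 0 | 1
  33 | 101011 | 1 | 1
  34 | 010111 | 0 | 1
  35 | 101111 | 1 | 1
  36 | 011111 | 0 | 1
  37 | 111111 | 1 | 0
  38 | 111110 | 1 | 0
  39 | 111100 | 1 | 0
  40 | 111000 | 1 | 0
  41 | 110000 | 1 | 0
  42 | 100000 | 1 | 1
  43 | 000001 | 0 | 0
  44 | 000010 | 0 | 0
  45 | 000100 | 0 | 0
  46 | 001000 | 0 | 0
  47 | 010000 | 0 | 1
  48 | 100001 | 1 | 1
  49 | 000011 | 0 | 0
  50 | 000110 | 0 | 0
  51 | 001100 | 0 | 0
  52 | 011000 | 0 | 1
  53 | 110001 | 1 | 0
  54 | 100010 | 1 | 1
  55 | 000101 | 0 | 0
  56 | 001010 | 0 | 0

111101000111001001011011101100110101011111100000100001100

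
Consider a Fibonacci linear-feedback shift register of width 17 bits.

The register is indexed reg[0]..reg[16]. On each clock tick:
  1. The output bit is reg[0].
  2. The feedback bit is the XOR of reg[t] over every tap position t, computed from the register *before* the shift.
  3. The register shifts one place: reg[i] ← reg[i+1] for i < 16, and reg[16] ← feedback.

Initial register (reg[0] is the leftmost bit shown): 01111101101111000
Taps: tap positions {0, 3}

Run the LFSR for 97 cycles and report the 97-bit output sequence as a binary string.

step | reg (before) | out | fb
   0 | 01111101101111000 | 0 | 1
   1 | 11111011011110001 | 1 | 0
   2 | 11110110111100010 | 1 | 0
   3 | 11101101111000100 | 1 | 1
   4 | 11011011110001001 | 1 | 0
   5 | 10110111100010010 | 1 | 0
   6 | 01101111000100100 | 0 | 0
   7 | 11011110001001000 | 1 | 0
   8 | 10111100010010000 | 1 | 0
   9 | 01111000100100000 | 0 | 1
  10 | 11110001001000001 | 1 | 0
  11 | 11100010010000010 | 1 | 1
  12 | 11000100100000101 | 1 | 1
  13 | 10001001000001011 | 1 | 1
  14 | 00010010000010111 | 0 | 1
  15 | 00100100000101111 | 0 | 0
  16 | 01001000001011110 | 0 | 0
  17 | 10010000010111100 | 1 | 0
  18 | 00100000101111000 | 0 | 0
  19 | 01000001011110000 | 0 | 0
  20 | 10000010111100000 | 1 | 1
  21 | 00000101111000001 | 0 | 0
  22 | 00001011110000010 | 0 | 0
  23 | 00010111100000100 | 0 | 1
  24 | 00101111000001001 | 0 | 0
  25 | 01011110000010010 | 0 | 1
  26 | 10111100000100101 | 1 | 0
  27 | 01111000001001010 | 0 | 1
  28 | 11110000010010101 | 1 | 0
  29 | 11100000100101010 | 1 | 1
  30 | 11000001001010101 | 1 | 1
  31 | 10000010010101011 | 1 | 1
  32 | 00000100101010111 | 0 | 0
  33 | 00001001010101110 | 0 | 0
  34 | 00010010101011100 | 0 | 1
  35 | 00100101010111001 | 0 | 0
  36 | 01001010101110010 | 0 | 0
  37 | 10010101011100100 | 1 | 0
  38 | 00101010111001000 | 0 | 0
  39 | 01010101110010000 | 0 | 1
  40 | 10101011100100001 | 1 | 1
  41 | 01010111001000011 | 0 | 1
  42 | 10101110010000111 | 1 | 1
  43 | 01011100100001111 | 0 | 1
  44 | 10111001000011111 | 1 | 0
  45 | 01110010000111110 | 0 | 1
  46 | 11100100001111101 | 1 | 1
  47 | 11001000011111011 | 1 | 1
  48 | 10010000111110111 | 1 | 0
  49 | 00100001111101110 | 0 | 0
  50 | 01000011111011100 | 0 | 0
  51 | 10000111110111000 | 1 | 1
  52 | 00001111101110001 | 0 | 0
  53 | 00011111011100010 | 0 | 1
  54 | 00111110111000101 | 0 | 1
  55 | 01111101110001011 | 0 | 1
  56 | 11111011100010111 | 1 | 0
  57 | 11110111000101110 | 1 | 0
  58 | 11101110001011100 | 1 | 1
  59 | 11011100010111001 | 1 | 0
  60 | 10111000101110010 | 1 | 0
  61 | 01110001011100100 | 0 | 1
  62 | 11100010111001001 | 1 | 1
  63 | 11000101110010011 | 1 | 1
  64 | 10001011100100111 | 1 | 1
  65 | 00010111001001111 | 0 | 1
  66 | 00101110010011111 | 0 | 0
  67 | 01011100100111110 | 0 | 1
  68 | 10111001001111101 | 1 | 0
  69 | 01110010011111010 | 0 | 1
  70 | 11100100111110101 | 1 | 1
  71 | 11001001111101011 | 1 | 1
  72 | 10010011111010111 | 1 | 0
  73 | 00100111110101110 | 0 | 0
  74 | 01001111101011100 | 0 | 0
  75 | 10011111010111000 | 1 | 0
  76 | 00111110101110000 | 0 | 1
  77 | 01111101011100001 | 0 | 1
  78 | 11111010111000011 | 1 | 0
  79 | 11110101110000110 | 1 | 0
  80 | 11101011100001100 | 1 | 1
  81 | 11010111000011001 | 1 | 0
  82 | 10101110000110010 | 1 | 1
  83 | 01011100001100101 | 0 | 1
  84 | 10111000011001011 | 1 | 0
  85 | 01110000110010110 | 0 | 1
  86 | 11100001100101101 | 1 | 1
  87 | 11000011001011011 | 1 | 1
  88 | 10000110010110111 | 1 | 1
  89 | 00001100101101111 | 0 | 0
  90 | 00011001011011110 | 0 | 1
  91 | 00110010110111101 | 0 | 1
  92 | 01100101101111011 | 0 | 0
  93 | 11001011011110110 | 1 | 1
  94 | 10010110111101101 | 1 | 0
  95 | 00101101111011010 | 0 | 0
  96 | 01011011110110100 | 0 | 1

0111110110111100010010000010111100000100101010111001000011111011100010111001001111101011100001100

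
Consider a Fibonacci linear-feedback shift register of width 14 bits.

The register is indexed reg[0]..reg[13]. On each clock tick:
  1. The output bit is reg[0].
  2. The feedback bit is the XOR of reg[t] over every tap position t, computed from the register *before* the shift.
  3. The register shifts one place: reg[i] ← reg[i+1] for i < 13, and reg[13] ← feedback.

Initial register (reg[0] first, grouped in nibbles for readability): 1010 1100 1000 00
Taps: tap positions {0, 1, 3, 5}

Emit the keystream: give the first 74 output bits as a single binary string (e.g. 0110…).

10101100100000000000011000000011111010011001100100010101000001001101111011

step | reg (before) | out | fb
   0 | 10101100100000 | 1 | 0
   1 | 01011001000000 | 0 | 0
   2 | 10110010000000 | 1 | 0
   3 | 01100100000000 | 0 | 0
   4 | 11001000000000 | 1 | 0
   5 | 10010000000000 | 1 | 0
   6 | 00100000000000 | 0 | 0
   7 | 01000000000000 | 0 | 1
   8 | 10000000000001 | 1 | 1
   9 | 00000000000011 | 0 | 0
  10 | 00000000000110 | 0 | 0
  11 | 00000000001100 | 0 | 0
  12 | 00000000011000 | 0 | 0
  13 | 00000000110000 | 0 | 0
  14 | 00000001100000 | 0 | 0
  15 | 00000011000000 | 0 | 0
  16 | 00000110000000 | 0 | 1
  17 | 00001100000001 | 0 | 1
  18 | 00011000000011 | 0 | 1
  19 | 00110000000111 | 0 | 1
  20 | 01100000001111 | 0 | 1
  21 | 11000000011111 | 1 | 0
  22 | 10000000111110 | 1 | 1
  23 | 00000001111101 | 0 | 0
  24 | 00000011111010 | 0 | 0
  25 | 00000111110100 | 0 | 1
  26 | 00001111101001 | 0 | 1
  27 | 00011111010011 | 0 | 0
  28 | 00111110100110 | 0 | 0
  29 | 01111101001100 | 0 | 1
  30 | 11111010011001 | 1 | 1
  31 | 11110100110011 | 1 | 0
  32 | 11101001100110 | 1 | 0
  33 | 11010011001100 | 1 | 1
  34 | 10100110011001 | 1 | 0
  35 | 01001100110010 | 0 | 0
  36 | 10011001100100 | 1 | 0
  37 | 00110011001000 | 0 | 1
  38 | 01100110010001 | 0 | 0
  39 | 11001100100010 | 1 | 1
  40 | 10011001000101 | 1 | 0
  41 | 00110010001010 | 0 | 1
  42 | 01100100010101 | 0 | 0
  43 | 11001000101010 | 1 | 0
  44 | 10010001010100 | 1 | 0
  45 | 00100010101000 | 0 | 0
  46 | 01000101010000 | 0 | 0
  47 | 10001010100000 | 1 | 1
  48 | 00010101000001 | 0 | 0
  49 | 00101010000010 | 0 | 0
  50 | 01010100000100 | 0 | 1
  51 | 10101000001001 | 1 | 1
  52 | 01010000010011 | 0 | 0
  53 | 10100000100110 | 1 | 1
  54 | 01000001001101 | 0 | 1
  55 | 10000010011011 | 1 | 1
  56 | 00000100110111 | 0 | 1
  57 | 00001001101111 | 0 | 0
  58 | 00010011011110 | 0 | 1
  59 | 00100110111101 | 0 | 1
  60 | 01001101111011 | 0 | 0
  61 | 10011011110110 | 1 | 0
  62 | 00110111101100 | 0 | 0
  63 | 01101111011000 | 0 | 0
  64 | 11011110110000 | 1 | 0
  65 | 10111101100000 | 1 | 1
  66 | 01111011000001 | 0 | 0
  67 | 11110110000010 | 1 | 0
  68 | 11101100000100 | 1 | 1
  69 | 11011000001001 | 1 | 1
  70 | 10110000010011 | 1 | 0
  71 | 01100000100110 | 0 | 1
  72 | 11000001001101 | 1 | 0
  73 | 10000010011010 | 1 | 1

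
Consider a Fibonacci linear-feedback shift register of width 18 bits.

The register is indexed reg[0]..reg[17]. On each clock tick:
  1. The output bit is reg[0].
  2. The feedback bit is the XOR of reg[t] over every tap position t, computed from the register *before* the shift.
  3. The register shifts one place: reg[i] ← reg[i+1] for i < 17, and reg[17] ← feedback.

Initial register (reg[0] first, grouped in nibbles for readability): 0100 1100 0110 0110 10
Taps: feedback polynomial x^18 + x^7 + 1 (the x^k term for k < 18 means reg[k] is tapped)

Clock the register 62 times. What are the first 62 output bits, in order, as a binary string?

01001100011001101001111111001010010111101011100101000000100001

step | reg (before) | out | fb
   0 | 010011000110011010 | 0 | 0
   1 | 100110001100110100 | 1 | 1
   2 | 001100011001101001 | 0 | 1
   3 | 011000110011010011 | 0 | 1
   4 | 110001100110100111 | 1 | 1
   5 | 100011001101001111 | 1 | 1
   6 | 000110011010011111 | 0 | 1
   7 | 001100110100111111 | 0 | 1
   8 | 011001101001111111 | 0 | 0
   9 | 110011010011111110 | 1 | 0
  10 | 100110100111111100 | 1 | 1
  11 | 001101001111111001 | 0 | 0
  12 | 011010011111110010 | 0 | 1
  13 | 110100111111100101 | 1 | 0
  14 | 101001111111001010 | 1 | 0
  15 | 010011111110010100 | 0 | 1
  16 | 100111111100101001 | 1 | 0
  17 | 001111111001010010 | 0 | 1
  18 | 011111110010100101 | 0 | 1
  19 | 111111100101001011 | 1 | 1
  20 | 111111001010010111 | 1 | 1
  21 | 111110010100101111 | 1 | 0
  22 | 111100101001011110 | 1 | 1
  23 | 111001010010111101 | 1 | 0
  24 | 110010100101111010 | 1 | 1
  25 | 100101001011110101 | 1 | 1
  26 | 001010010111101011 | 0 | 1
  27 | 010100101111010111 | 0 | 0
  28 | 101001011110101110 | 1 | 0
  29 | 010010111101011100 | 0 | 1
  30 | 100101111010111001 | 1 | 0
  31 | 001011110101110010 | 0 | 1
  32 | 010111101011100101 | 0 | 0
  33 | 101111010111001010 | 1 | 0
  34 | 011110101110010100 | 0 | 0
  35 | 111101011100101000 | 1 | 0
  36 | 111010111001010000 | 1 | 0
  37 | 110101110010100000 | 1 | 0
  38 | 101011100101000000 | 1 | 1
  39 | 010111001010000001 | 0 | 0
  40 | 101110010100000010 | 1 | 0
  41 | 011100101000000100 | 0 | 0
  42 | 111001010000001000 | 1 | 0
  43 | 110010100000010000 | 1 | 1
  44 | 100101000000100001 | 1 | 1
  45 | 001010000001000011 | 0 | 0
  46 | 010100000010000110 | 0 | 0
  47 | 101000000100001100 | 1 | 1
  48 | 010000001000011001 | 0 | 0
  49 | 100000010000110010 | 1 | 0
  50 | 000000100001100100 | 0 | 0
  51 | 000001000011001000 | 0 | 0
  52 | 000010000110010000 | 0 | 0
  53 | 000100001100100000 | 0 | 0
  54 | 001000011001000000 | 0 | 1
  55 | 010000110010000001 | 0 | 1
  56 | 100001100100000011 | 1 | 1
  57 | 000011001000000111 | 0 | 0
  58 | 000110010000001110 | 0 | 1
  59 | 001100100000011101 | 0 | 0
  60 | 011001000000111010 | 0 | 0
  61 | 110010000001110100 | 1 | 1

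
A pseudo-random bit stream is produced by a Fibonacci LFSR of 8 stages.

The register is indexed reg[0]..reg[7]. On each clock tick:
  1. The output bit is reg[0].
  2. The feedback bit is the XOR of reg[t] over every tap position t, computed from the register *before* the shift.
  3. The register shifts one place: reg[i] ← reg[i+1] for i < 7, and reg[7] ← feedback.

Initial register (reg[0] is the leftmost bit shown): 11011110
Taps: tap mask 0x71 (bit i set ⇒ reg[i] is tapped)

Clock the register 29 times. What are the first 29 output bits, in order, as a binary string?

step | reg (before) | out | fb
   0 | 11011110 | 1 | 0
   1 | 10111100 | 1 | 1
   2 | 01111001 | 0 | 1
   3 | 11110011 | 1 | 0
   4 | 11100110 | 1 | 1
   5 | 11001101 | 1 | 1
   6 | 10011011 | 1 | 1
   7 | 00110111 | 0 | 0
   8 | 01101110 | 0 | 1
   9 | 11011101 | 1 | 1
  10 | 10111011 | 1 | 1
  11 | 01110111 | 0 | 0
  12 | 11101110 | 1 | 0
  13 | 11011100 | 1 | 1
  14 | 10111001 | 1 | 0
  15 | 01110010 | 0 | 1
  16 | 11100101 | 1 | 0
  17 | 11001010 | 1 | 1
  18 | 10010101 | 1 | 0
  19 | 00101010 | 0 | 0
  20 | 01010100 | 0 | 1
  21 | 10101001 | 1 | 0
  22 | 01010010 | 0 | 1
  23 | 10100101 | 1 | 0
  24 | 01001010 | 0 | 0
  25 | 10010100 | 1 | 0
  26 | 00101000 | 0 | 1
  27 | 01010001 | 0 | 0
  28 | 10100010 | 1 | 0

11011110011011101110010101001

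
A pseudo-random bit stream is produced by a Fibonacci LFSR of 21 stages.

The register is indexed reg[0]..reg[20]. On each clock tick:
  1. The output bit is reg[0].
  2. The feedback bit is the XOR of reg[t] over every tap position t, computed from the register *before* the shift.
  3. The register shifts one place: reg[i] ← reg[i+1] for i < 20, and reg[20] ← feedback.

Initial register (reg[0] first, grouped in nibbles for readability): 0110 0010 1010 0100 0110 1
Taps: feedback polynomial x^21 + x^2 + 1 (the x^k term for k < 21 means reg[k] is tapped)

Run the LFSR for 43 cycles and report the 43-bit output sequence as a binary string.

0110001010100100011011110100000110101110100

step | reg (before) | out | fb
   0 | 011000101010010001101 | 0 | 1
   1 | 110001010100100011011 | 1 | 1
   2 | 100010101001000110111 | 1 | 1
   3 | 000101010010001101111 | 0 | 0
   4 | 001010100100011011110 | 0 | 1
   5 | 010101001000110111101 | 0 | 0
   6 | 101010010001101111010 | 1 | 0
   7 | 010100100011011110100 | 0 | 0
   8 | 101001000110111101000 | 1 | 0
   9 | 010010001101111010000 | 0 | 0
  10 | 100100011011110100000 | 1 | 1
  11 | 001000110111101000001 | 0 | 1
  12 | 010001101111010000011 | 0 | 0
  13 | 100011011110100000110 | 1 | 1
  14 | 000110111101000001101 | 0 | 0
  15 | 001101111010000011010 | 0 | 1
  16 | 011011110100000110101 | 0 | 1
  17 | 110111101000001101011 | 1 | 1
  18 | 101111010000011010111 | 1 | 0
  19 | 011110100000110101110 | 0 | 1
  20 | 111101000001101011101 | 1 | 0
  21 | 111010000011010111010 | 1 | 0
  22 | 110100000110101110100 | 1 | 1
  23 | 101000001101011101001 | 1 | 0
  24 | 010000011010111010010 | 0 | 0
  25 | 100000110101110100100 | 1 | 1
  26 | 000001101011101001001 | 0 | 0
  27 | 000011010111010010010 | 0 | 0
  28 | 000110101110100100100 | 0 | 0
  29 | 001101011101001001000 | 0 | 1
  30 | 011010111010010010001 | 0 | 1
  31 | 110101110100100100011 | 1 | 1
  32 | 101011101001001000111 | 1 | 0
  33 | 010111010010010001110 | 0 | 0
  34 | 101110100100100011100 | 1 | 0
  35 | 011101001001000111000 | 0 | 1
  36 | 111010010010001110001 | 1 | 0
  37 | 110100100100011100010 | 1 | 1
  38 | 101001001000111000101 | 1 | 0
  39 | 010010010001110001010 | 0 | 0
  40 | 100100100011100010100 | 1 | 1
  41 | 001001000111000101001 | 0 | 1
  42 | 010010001110001010011 | 0 | 0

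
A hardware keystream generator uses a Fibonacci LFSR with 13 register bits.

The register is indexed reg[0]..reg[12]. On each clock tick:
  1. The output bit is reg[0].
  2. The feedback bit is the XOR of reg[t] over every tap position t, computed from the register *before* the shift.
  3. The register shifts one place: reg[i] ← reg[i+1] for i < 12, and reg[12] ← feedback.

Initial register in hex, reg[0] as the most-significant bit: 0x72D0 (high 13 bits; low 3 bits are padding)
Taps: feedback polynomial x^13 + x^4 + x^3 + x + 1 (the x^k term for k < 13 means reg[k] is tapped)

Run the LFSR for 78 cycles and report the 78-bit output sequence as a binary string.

011100101101000101100111011101110010101010010100000100101110110001110100100000

tick  register→output (feedback)
  0  0111001011010→0 (0)
  1  1110010110100→1 (0)
  2  1100101101000→1 (1)
  3  1001011010001→1 (0)
  4  0010110100010→0 (1)
  5  0101101000101→0 (1)
  6  1011010001011→1 (0)
  7  0110100010110→0 (0)
  8  1101000101100→1 (1)
  9  1010001011001→1 (1)
 10  0100010110011→0 (1)
 11  1000101100111→1 (0)
 12  0001011001110→0 (1)
 13  0010110011101→0 (1)
 14  0101100111011→0 (1)
 15  1011001110111→1 (0)
 16  0110011101110→0 (1)
 17  1100111011101→1 (1)
 18  1001110111011→1 (1)
 19  0011101110111→0 (0)
 20  0111011101110→0 (0)
 21  1110111011100→1 (1)
 22  1101110111001→1 (0)
 23  1011101110010→1 (1)
 24  0111011100101→0 (0)
 25  1110111001010→1 (1)
 26  1101110010101→1 (0)
 27  1011100101010→1 (1)
 28  0111001010101→0 (0)
 29  1110010101010→1 (0)
 30  1100101010100→1 (1)
 31  1001010101001→1 (0)
 32  0010101010010→0 (1)
 33  0101010100101→0 (0)
 34  1010101001010→1 (0)
 35  0101010010100→0 (0)
 36  1010100101000→1 (0)
 37  0101001010000→0 (0)
 38  1010010100000→1 (1)
 39  0100101000001→0 (0)
 40  1001010000010→1 (0)
 41  0010100000100→0 (1)
 42  0101000001001→0 (0)
 43  1010000010010→1 (1)
 44  0100000100101→0 (1)
 45  1000001001011→1 (1)
 46  0000010010111→0 (0)
 47  0000100101110→0 (1)
 48  0001001011101→0 (1)
 49  0010010111011→0 (0)
 50  0100101110110→0 (0)
 51  1001011101100→1 (0)
 52  0010111011000→0 (1)
 53  0101110110001→0 (1)
 54  1011101100011→1 (1)
 55  0111011000111→0 (0)
 56  1110110001110→1 (1)
 57  1101100011101→1 (0)
 58  1011000111010→1 (0)
 59  0110001110100→0 (1)
 60  1100011101001→1 (0)
 61  1000111010010→1 (0)
 62  0001110100100→0 (0)
 63  0011101001000→0 (0)
 64  0111010010000→0 (0)
 65  1110100100000→1 (1)
 66  1101001000001→1 (1)
 67  1010010000011→1 (1)
 68  0100100000111→0 (0)
 69  1001000001110→1 (0)
 70  0010000011100→0 (0)
 71  0100000111000→0 (1)
 72  1000001110001→1 (1)
 73  0000011100011→0 (0)
 74  0000111000110→0 (1)
 75  0001110001101→0 (0)
 76  0011100011010→0 (0)
 77  0111000110100→0 (0)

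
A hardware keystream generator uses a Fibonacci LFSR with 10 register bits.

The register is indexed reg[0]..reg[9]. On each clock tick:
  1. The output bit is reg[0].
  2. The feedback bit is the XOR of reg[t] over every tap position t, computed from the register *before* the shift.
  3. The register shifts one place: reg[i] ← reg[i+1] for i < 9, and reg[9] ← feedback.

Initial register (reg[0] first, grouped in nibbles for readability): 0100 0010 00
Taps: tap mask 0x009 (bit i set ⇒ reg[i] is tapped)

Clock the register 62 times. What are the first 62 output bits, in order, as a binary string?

step | reg (before) | out | fb
   0 | 0100001000 | 0 | 0
   1 | 1000010000 | 1 | 1
   2 | 0000100001 | 0 | 0
   3 | 0001000010 | 0 | 1
   4 | 0010000101 | 0 | 0
   5 | 0100001010 | 0 | 0
   6 | 1000010100 | 1 | 1
   7 | 0000101001 | 0 | 0
   8 | 0001010010 | 0 | 1
   9 | 0010100101 | 0 | 0
  10 | 0101001010 | 0 | 1
  11 | 1010010101 | 1 | 1
  12 | 0100101011 | 0 | 0
  13 | 1001010110 | 1 | 0
  14 | 0010101100 | 0 | 0
  15 | 0101011000 | 0 | 1
  16 | 1010110001 | 1 | 1
  17 | 0101100011 | 0 | 1
  18 | 1011000111 | 1 | 0
  19 | 0110001110 | 0 | 0
  20 | 1100011100 | 1 | 1
  21 | 1000111001 | 1 | 1
  22 | 0001110011 | 0 | 1
  23 | 0011100111 | 0 | 1
  24 | 0111001111 | 0 | 1
  25 | 1110011111 | 1 | 1
  26 | 1100111111 | 1 | 1
  27 | 1001111111 | 1 | 0
  28 | 0011111110 | 0 | 1
  29 | 0111111101 | 0 | 1
  30 | 1111111011 | 1 | 0
  31 | 1111110110 | 1 | 0
  32 | 1111101100 | 1 | 0
  33 | 1111011000 | 1 | 0
  34 | 1110110000 | 1 | 1
  35 | 1101100001 | 1 | 0
  36 | 1011000010 | 1 | 0
  37 | 0110000100 | 0 | 0
  38 | 1100001000 | 1 | 1
  39 | 1000010001 | 1 | 1
  40 | 0000100011 | 0 | 0
  41 | 0001000110 | 0 | 1
  42 | 0010001101 | 0 | 0
  43 | 0100011010 | 0 | 0
  44 | 1000110100 | 1 | 1
  45 | 0001101001 | 0 | 1
  46 | 0011010011 | 0 | 1
  47 | 0110100111 | 0 | 0
  48 | 1101001110 | 1 | 0
  49 | 1010011100 | 1 | 1
  50 | 0100111001 | 0 | 0
  51 | 1001110010 | 1 | 0
  52 | 0011100100 | 0 | 1
  53 | 0111001001 | 0 | 1
  54 | 1110010011 | 1 | 1
  55 | 1100100111 | 1 | 1
  56 | 1001001111 | 1 | 0
  57 | 0010011110 | 0 | 0
  58 | 0100111100 | 0 | 0
  59 | 1001111000 | 1 | 0
  60 | 0011110000 | 0 | 1
  61 | 0111100001 | 0 | 1

01000010000101001010110001110011111110110000100011010011100100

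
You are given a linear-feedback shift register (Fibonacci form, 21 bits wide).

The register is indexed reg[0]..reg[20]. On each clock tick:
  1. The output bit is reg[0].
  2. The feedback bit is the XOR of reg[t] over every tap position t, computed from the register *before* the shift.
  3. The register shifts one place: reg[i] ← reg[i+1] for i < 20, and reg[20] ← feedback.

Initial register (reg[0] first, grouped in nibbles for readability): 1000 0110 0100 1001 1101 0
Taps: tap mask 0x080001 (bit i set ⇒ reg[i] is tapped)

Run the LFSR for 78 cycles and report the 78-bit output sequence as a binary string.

100001100100100111010000001111010000110111111110011101010010011001101001110111

tick  register→output (feedback)
  0  100001100100100111010→1 (0)
  1  000011001001001110100→0 (0)
  2  000110010010011101000→0 (0)
  3  001100100100111010000→0 (0)
  4  011001001001110100000→0 (0)
  5  110010010011101000000→1 (1)
  6  100100100111010000001→1 (1)
  7  001001001110100000011→0 (1)
  8  010010011101000000111→0 (1)
  9  100100111010000001111→1 (0)
 10  001001110100000011110→0 (1)
 11  010011101000000111101→0 (0)
 12  100111010000001111010→1 (0)
 13  001110100000011110100→0 (0)
 14  011101000000111101000→0 (0)
 15  111010000001111010000→1 (1)
 16  110100000011110100001→1 (1)
 17  101000000111101000011→1 (0)
 18  010000001111010000110→0 (1)
 19  100000011110100001101→1 (1)
 20  000000111101000011011→0 (1)
 21  000001111010000110111→0 (1)
 22  000011110100001101111→0 (1)
 23  000111101000011011111→0 (1)
 24  001111010000110111111→0 (1)
 25  011110100001101111111→0 (1)
 26  111101000011011111111→1 (0)
 27  111010000110111111110→1 (0)
 28  110100001101111111100→1 (1)
 29  101000011011111111001→1 (1)
 30  010000110111111110011→0 (1)
 31  100001101111111100111→1 (0)
 32  000011011111111001110→0 (1)
 33  000110111111110011101→0 (0)
 34  001101111111100111010→0 (1)
 35  011011111111001110101→0 (0)
 36  110111111110011101010→1 (0)
 37  101111111100111010100→1 (1)
 38  011111111001110101001→0 (0)
 39  111111110011101010010→1 (0)
 40  111111100111010100100→1 (1)
 41  111111001110101001001→1 (1)
 42  111110011101010010011→1 (0)
 43  111100111010100100110→1 (0)
 44  111001110101001001100→1 (1)
 45  110011101010010011001→1 (1)
 46  100111010100100110011→1 (0)
 47  001110101001001100110→0 (1)
 48  011101010010011001101→0 (0)
 49  111010100100110011010→1 (0)
 50  110101001001100110100→1 (1)
 51  101010010011001101001→1 (1)
 52  010100100110011010011→0 (1)
 53  101001001100110100111→1 (0)
 54  010010011001101001110→0 (1)
 55  100100110011010011101→1 (1)
 56  001001100110100111011→0 (1)
 57  010011001101001110111→0 (1)
 58  100110011010011101111→1 (0)
 59  001100110100111011110→0 (1)
 60  011001101001110111101→0 (0)
 61  110011010011101111010→1 (0)
 62  100110100111011110100→1 (1)
 63  001101001110111101001→0 (0)
 64  011010011101111010010→0 (1)
 65  110100111011110100101→1 (1)
 66  101001110111101001011→1 (0)
 67  010011101111010010110→0 (1)
 68  100111011110100101101→1 (1)
 69  001110111101001011011→0 (1)
 70  011101111010010110111→0 (1)
 71  111011110100101101111→1 (0)
 72  110111101001011011110→1 (0)
 73  101111010010110111100→1 (1)
 74  011110100101101111001→0 (0)
 75  111101001011011110010→1 (0)
 76  111010010110111100100→1 (1)
 77  110100101101111001001→1 (1)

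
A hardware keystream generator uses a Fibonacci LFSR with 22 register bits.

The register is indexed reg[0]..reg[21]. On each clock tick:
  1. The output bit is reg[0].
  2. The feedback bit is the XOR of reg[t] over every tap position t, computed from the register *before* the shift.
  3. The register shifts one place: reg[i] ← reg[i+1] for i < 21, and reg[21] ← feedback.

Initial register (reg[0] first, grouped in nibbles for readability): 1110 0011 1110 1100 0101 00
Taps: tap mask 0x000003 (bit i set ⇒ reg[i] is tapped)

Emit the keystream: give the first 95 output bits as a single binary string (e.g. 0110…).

11100011111011000101000010010000110100111100011011000101110100010010110100111001110011011101110

tick  register→output (feedback)
  0  1110001111101100010100→1 (0)
  1  1100011111011000101000→1 (0)
  2  1000111110110001010000→1 (1)
  3  0001111101100010100001→0 (0)
  4  0011111011000101000010→0 (0)
  5  0111110110001010000100→0 (1)
  6  1111101100010100001001→1 (0)
  7  1111011000101000010010→1 (0)
  8  1110110001010000100100→1 (0)
  9  1101100010100001001000→1 (0)
 10  1011000101000010010000→1 (1)
 11  0110001010000100100001→0 (1)
 12  1100010100001001000011→1 (0)
 13  1000101000010010000110→1 (1)
 14  0001010000100100001101→0 (0)
 15  0010100001001000011010→0 (0)
 16  0101000010010000110100→0 (1)
 17  1010000100100001101001→1 (1)
 18  0100001001000011010011→0 (1)
 19  1000010010000110100111→1 (1)
 20  0000100100001101001111→0 (0)
 21  0001001000011010011110→0 (0)
 22  0010010000110100111100→0 (0)
 23  0100100001101001111000→0 (1)
 24  1001000011010011110001→1 (1)
 25  0010000110100111100011→0 (0)
 26  0100001101001111000110→0 (1)
 27  1000011010011110001101→1 (1)
 28  0000110100111100011011→0 (0)
 29  0001101001111000110110→0 (0)
 30  0011010011110001101100→0 (0)
 31  0110100111100011011000→0 (1)
 32  1101001111000110110001→1 (0)
 33  1010011110001101100010→1 (1)
 34  0100111100011011000101→0 (1)
 35  1001111000110110001011→1 (1)
 36  0011110001101100010111→0 (0)
 37  0111100011011000101110→0 (1)
 38  1111000110110001011101→1 (0)
 39  1110001101100010111010→1 (0)
 40  1100011011000101110100→1 (0)
 41  1000110110001011101000→1 (1)
 42  0001101100010111010001→0 (0)
 43  0011011000101110100010→0 (0)
 44  0110110001011101000100→0 (1)
 45  1101100010111010001001→1 (0)
 46  1011000101110100010010→1 (1)
 47  0110001011101000100101→0 (1)
 48  1100010111010001001011→1 (0)
 49  1000101110100010010110→1 (1)
 50  0001011101000100101101→0 (0)
 51  0010111010001001011010→0 (0)
 52  0101110100010010110100→0 (1)
 53  1011101000100101101001→1 (1)
 54  0111010001001011010011→0 (1)
 55  1110100010010110100111→1 (0)
 56  1101000100101101001110→1 (0)
 57  1010001001011010011100→1 (1)
 58  0100010010110100111001→0 (1)
 59  1000100101101001110011→1 (1)
 60  0001001011010011100111→0 (0)
 61  0010010110100111001110→0 (0)
 62  0100101101001110011100→0 (1)
 63  1001011010011100111001→1 (1)
 64  0010110100111001110011→0 (0)
 65  0101101001110011100110→0 (1)
 66  1011010011100111001101→1 (1)
 67  0110100111001110011011→0 (1)
 68  1101001110011100110111→1 (0)
 69  1010011100111001101110→1 (1)
 70  0100111001110011011101→0 (1)
 71  1001110011100110111011→1 (1)
 72  0011100111001101110111→0 (0)
 73  0111001110011011101110→0 (1)
 74  1110011100110111011101→1 (0)
 75  1100111001101110111010→1 (0)
 76  1001110011011101110100→1 (1)
 77  0011100110111011101001→0 (0)
 78  0111001101110111010010→0 (1)
 79  1110011011101110100101→1 (0)
 80  1100110111011101001010→1 (0)
 81  1001101110111010010100→1 (1)
 82  0011011101110100101001→0 (0)
 83  0110111011101001010010→0 (1)
 84  1101110111010010100101→1 (0)
 85  1011101110100101001010→1 (1)
 86  0111011101001010010101→0 (1)
 87  1110111010010100101011→1 (0)
 88  1101110100101001010110→1 (0)
 89  1011101001010010101100→1 (1)
 90  0111010010100101011001→0 (1)
 91  1110100101001010110011→1 (0)
 92  1101001010010101100110→1 (0)
 93  1010010100101011001100→1 (1)
 94  0100101001010110011001→0 (1)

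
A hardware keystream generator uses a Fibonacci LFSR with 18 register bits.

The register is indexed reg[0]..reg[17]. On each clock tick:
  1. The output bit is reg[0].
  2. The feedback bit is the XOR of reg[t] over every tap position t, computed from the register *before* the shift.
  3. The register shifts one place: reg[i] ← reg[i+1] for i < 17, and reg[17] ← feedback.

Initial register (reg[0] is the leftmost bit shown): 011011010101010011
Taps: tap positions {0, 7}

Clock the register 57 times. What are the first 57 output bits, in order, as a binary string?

k : reg_k → out_k, fb_k
0: 011011010101010011 → 0, fb=1
1: 110110101010100111 → 1, fb=1
2: 101101010101001111 → 1, fb=0
3: 011010101010011110 → 0, fb=0
4: 110101010100111100 → 1, fb=0
5: 101010101001111000 → 1, fb=1
6: 010101010011110001 → 0, fb=1
7: 101010100111100011 → 1, fb=1
8: 010101001111000111 → 0, fb=0
9: 101010011110001110 → 1, fb=0
10: 010100111100011100 → 0, fb=1
11: 101001111000111001 → 1, fb=0
12: 010011110001110010 → 0, fb=1
13: 100111100011100101 → 1, fb=1
14: 001111000111001011 → 0, fb=0
15: 011110001110010110 → 0, fb=0
16: 111100011100101100 → 1, fb=0
17: 111000111001011000 → 1, fb=0
18: 110001110010110000 → 1, fb=0
19: 100011100101100000 → 1, fb=1
20: 000111001011000001 → 0, fb=0
21: 001110010110000010 → 0, fb=1
22: 011100101100000101 → 0, fb=0
23: 111001011000001010 → 1, fb=0
24: 110010110000010100 → 1, fb=0
25: 100101100000101000 → 1, fb=1
26: 001011000001010001 → 0, fb=0
27: 010110000010100010 → 0, fb=0
28: 101100000101000100 → 1, fb=1
29: 011000001010001001 → 0, fb=0
30: 110000010100010010 → 1, fb=0
31: 100000101000100100 → 1, fb=1
32: 000001010001001001 → 0, fb=1
33: 000010100010010011 → 0, fb=0
34: 000101000100100110 → 0, fb=0
35: 001010001001001100 → 0, fb=0
36: 010100010010011000 → 0, fb=1
37: 101000100100110001 → 1, fb=1
38: 010001001001100011 → 0, fb=0
39: 100010010011000110 → 1, fb=0
40: 000100100110001100 → 0, fb=0
41: 001001001100011000 → 0, fb=0
42: 010010011000110000 → 0, fb=1
43: 100100110001100001 → 1, fb=0
44: 001001100011000010 → 0, fb=0
45: 010011000110000100 → 0, fb=0
46: 100110001100001000 → 1, fb=1
47: 001100011000010001 → 0, fb=1
48: 011000110000100011 → 0, fb=1
49: 110001100001000111 → 1, fb=1
50: 100011000010001111 → 1, fb=1
51: 000110000100011111 → 0, fb=0
52: 001100001000111110 → 0, fb=0
53: 011000010001111100 → 0, fb=1
54: 110000100011111001 → 1, fb=1
55: 100001000111110011 → 1, fb=1
56: 000010001111100111 → 0, fb=0

011011010101010011110001110010110000010100010010011000110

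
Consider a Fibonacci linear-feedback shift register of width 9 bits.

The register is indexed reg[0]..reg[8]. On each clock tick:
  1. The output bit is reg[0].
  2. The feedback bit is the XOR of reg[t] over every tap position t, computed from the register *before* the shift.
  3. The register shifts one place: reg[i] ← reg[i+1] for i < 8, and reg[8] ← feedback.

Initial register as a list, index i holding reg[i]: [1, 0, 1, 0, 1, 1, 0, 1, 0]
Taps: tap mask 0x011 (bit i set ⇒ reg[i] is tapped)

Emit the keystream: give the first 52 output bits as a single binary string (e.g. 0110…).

step | reg (before) | out | fb
   0 | 101011010 | 1 | 0
   1 | 010110100 | 0 | 1
   2 | 101101001 | 1 | 1
   3 | 011010011 | 0 | 1
   4 | 110100111 | 1 | 1
   5 | 101001111 | 1 | 1
   6 | 010011111 | 0 | 1
   7 | 100111111 | 1 | 0
   8 | 001111110 | 0 | 1
   9 | 011111101 | 0 | 1
  10 | 111111011 | 1 | 0
  11 | 111110110 | 1 | 0
  12 | 111101100 | 1 | 1
  13 | 111011001 | 1 | 0
  14 | 110110010 | 1 | 0
  15 | 101100100 | 1 | 1
  16 | 011001001 | 0 | 0
  17 | 110010010 | 1 | 0
  18 | 100100100 | 1 | 1
  19 | 001001001 | 0 | 0
  20 | 010010010 | 0 | 1
  21 | 100100101 | 1 | 1
  22 | 001001011 | 0 | 0
  23 | 010010110 | 0 | 1
  24 | 100101101 | 1 | 1
  25 | 001011011 | 0 | 1
  26 | 010110111 | 0 | 1
  27 | 101101111 | 1 | 1
  28 | 011011111 | 0 | 1
  29 | 110111111 | 1 | 0
  30 | 101111110 | 1 | 0
  31 | 011111100 | 0 | 1
  32 | 111111001 | 1 | 0
  33 | 111110010 | 1 | 0
  34 | 111100100 | 1 | 1
  35 | 111001001 | 1 | 1
  36 | 110010011 | 1 | 0
  37 | 100100110 | 1 | 1
  38 | 001001101 | 0 | 0
  39 | 010011010 | 0 | 1
  40 | 100110101 | 1 | 0
  41 | 001101010 | 0 | 0
  42 | 011010100 | 0 | 1
  43 | 110101001 | 1 | 1
  44 | 101010011 | 1 | 0
  45 | 010100110 | 0 | 0
  46 | 101001100 | 1 | 1
  47 | 010011001 | 0 | 1
  48 | 100110011 | 1 | 0
  49 | 001100110 | 0 | 0
  50 | 011001100 | 0 | 0
  51 | 110011000 | 1 | 0

1010110100111111011001001001011011111100100110101001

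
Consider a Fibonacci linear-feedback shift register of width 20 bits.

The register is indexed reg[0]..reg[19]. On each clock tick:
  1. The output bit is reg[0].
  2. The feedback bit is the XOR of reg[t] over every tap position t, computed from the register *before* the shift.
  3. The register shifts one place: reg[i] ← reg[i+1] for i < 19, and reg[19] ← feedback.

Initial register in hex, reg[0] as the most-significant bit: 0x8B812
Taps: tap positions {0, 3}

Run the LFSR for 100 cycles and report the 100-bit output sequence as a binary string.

k : reg_k → out_k, fb_k
0: 10001011100000010010 → 1, fb=1
1: 00010111000000100101 → 0, fb=1
2: 00101110000001001011 → 0, fb=0
3: 01011100000010010110 → 0, fb=1
4: 10111000000100101101 → 1, fb=0
5: 01110000001001011010 → 0, fb=1
6: 11100000010010110101 → 1, fb=1
7: 11000000100101101011 → 1, fb=1
8: 10000001001011010111 → 1, fb=1
9: 00000010010110101111 → 0, fb=0
10: 00000100101101011110 → 0, fb=0
11: 00001001011010111100 → 0, fb=0
12: 00010010110101111000 → 0, fb=1
13: 00100101101011110001 → 0, fb=0
14: 01001011010111100010 → 0, fb=0
15: 10010110101111000100 → 1, fb=0
16: 00101101011110001000 → 0, fb=0
17: 01011010111100010000 → 0, fb=1
18: 10110101111000100001 → 1, fb=0
19: 01101011110001000010 → 0, fb=0
20: 11010111100010000100 → 1, fb=0
21: 10101111000100001000 → 1, fb=1
22: 01011110001000010001 → 0, fb=1
23: 10111100010000100011 → 1, fb=0
24: 01111000100001000110 → 0, fb=1
25: 11110001000010001101 → 1, fb=0
26: 11100010000100011010 → 1, fb=1
27: 11000100001000110101 → 1, fb=1
28: 10001000010001101011 → 1, fb=1
29: 00010000100011010111 → 0, fb=1
30: 00100001000110101111 → 0, fb=0
31: 01000010001101011110 → 0, fb=0
32: 10000100011010111100 → 1, fb=1
33: 00001000110101111001 → 0, fb=0
34: 00010001101011110010 → 0, fb=1
35: 00100011010111100101 → 0, fb=0
36: 01000110101111001010 → 0, fb=0
37: 10001101011110010100 → 1, fb=1
38: 00011010111100101001 → 0, fb=1
39: 00110101111001010011 → 0, fb=1
40: 01101011110010100111 → 0, fb=0
41: 11010111100101001110 → 1, fb=0
42: 10101111001010011100 → 1, fb=1
43: 01011110010100111001 → 0, fb=1
44: 10111100101001110011 → 1, fb=0
45: 01111001010011100110 → 0, fb=1
46: 11110010100111001101 → 1, fb=0
47: 11100101001110011010 → 1, fb=1
48: 11001010011100110101 → 1, fb=1
49: 10010100111001101011 → 1, fb=0
50: 00101001110011010110 → 0, fb=0
51: 01010011100110101100 → 0, fb=1
52: 10100111001101011001 → 1, fb=1
53: 01001110011010110011 → 0, fb=0
54: 10011100110101100110 → 1, fb=0
55: 00111001101011001100 → 0, fb=1
56: 01110011010110011001 → 0, fb=1
57: 11100110101100110011 → 1, fb=1
58: 11001101011001100111 → 1, fb=1
59: 10011010110011001111 → 1, fb=0
60: 00110101100110011110 → 0, fb=1
61: 01101011001100111101 → 0, fb=0
62: 11010110011001111010 → 1, fb=0
63: 10101100110011110100 → 1, fb=1
64: 01011001100111101001 → 0, fb=1
65: 10110011001111010011 → 1, fb=0
66: 01100110011110100110 → 0, fb=0
67: 11001100111101001100 → 1, fb=1
68: 10011001111010011001 → 1, fb=0
69: 00110011110100110010 → 0, fb=1
70: 01100111101001100101 → 0, fb=0
71: 11001111010011001010 → 1, fb=1
72: 10011110100110010101 → 1, fb=0
73: 00111101001100101010 → 0, fb=1
74: 01111010011001010101 → 0, fb=1
75: 11110100110010101011 → 1, fb=0
76: 11101001100101010110 → 1, fb=1
77: 11010011001010101101 → 1, fb=0
78: 10100110010101011010 → 1, fb=1
79: 01001100101010110101 → 0, fb=0
80: 10011001010101101010 → 1, fb=0
81: 00110010101011010100 → 0, fb=1
82: 01100101010110101001 → 0, fb=0
83: 11001010101101010010 → 1, fb=1
84: 10010101011010100101 → 1, fb=0
85: 00101010110101001010 → 0, fb=0
86: 01010101101010010100 → 0, fb=1
87: 10101011010100101001 → 1, fb=1
88: 01010110101001010011 → 0, fb=1
89: 10101101010010100111 → 1, fb=1
90: 01011010100101001111 → 0, fb=1
91: 10110101001010011111 → 1, fb=0
92: 01101010010100111110 → 0, fb=0
93: 11010100101001111100 → 1, fb=0
94: 10101001010011111000 → 1, fb=1
95: 01010010100111110001 → 0, fb=1
96: 10100101001111100011 → 1, fb=1
97: 01001010011111000111 → 0, fb=0
98: 10010100111110001110 → 1, fb=0
99: 00101001111100011100 → 0, fb=0

1000101110000001001011010111100010000100011010111100101001110011010110011001111010011001010101101010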